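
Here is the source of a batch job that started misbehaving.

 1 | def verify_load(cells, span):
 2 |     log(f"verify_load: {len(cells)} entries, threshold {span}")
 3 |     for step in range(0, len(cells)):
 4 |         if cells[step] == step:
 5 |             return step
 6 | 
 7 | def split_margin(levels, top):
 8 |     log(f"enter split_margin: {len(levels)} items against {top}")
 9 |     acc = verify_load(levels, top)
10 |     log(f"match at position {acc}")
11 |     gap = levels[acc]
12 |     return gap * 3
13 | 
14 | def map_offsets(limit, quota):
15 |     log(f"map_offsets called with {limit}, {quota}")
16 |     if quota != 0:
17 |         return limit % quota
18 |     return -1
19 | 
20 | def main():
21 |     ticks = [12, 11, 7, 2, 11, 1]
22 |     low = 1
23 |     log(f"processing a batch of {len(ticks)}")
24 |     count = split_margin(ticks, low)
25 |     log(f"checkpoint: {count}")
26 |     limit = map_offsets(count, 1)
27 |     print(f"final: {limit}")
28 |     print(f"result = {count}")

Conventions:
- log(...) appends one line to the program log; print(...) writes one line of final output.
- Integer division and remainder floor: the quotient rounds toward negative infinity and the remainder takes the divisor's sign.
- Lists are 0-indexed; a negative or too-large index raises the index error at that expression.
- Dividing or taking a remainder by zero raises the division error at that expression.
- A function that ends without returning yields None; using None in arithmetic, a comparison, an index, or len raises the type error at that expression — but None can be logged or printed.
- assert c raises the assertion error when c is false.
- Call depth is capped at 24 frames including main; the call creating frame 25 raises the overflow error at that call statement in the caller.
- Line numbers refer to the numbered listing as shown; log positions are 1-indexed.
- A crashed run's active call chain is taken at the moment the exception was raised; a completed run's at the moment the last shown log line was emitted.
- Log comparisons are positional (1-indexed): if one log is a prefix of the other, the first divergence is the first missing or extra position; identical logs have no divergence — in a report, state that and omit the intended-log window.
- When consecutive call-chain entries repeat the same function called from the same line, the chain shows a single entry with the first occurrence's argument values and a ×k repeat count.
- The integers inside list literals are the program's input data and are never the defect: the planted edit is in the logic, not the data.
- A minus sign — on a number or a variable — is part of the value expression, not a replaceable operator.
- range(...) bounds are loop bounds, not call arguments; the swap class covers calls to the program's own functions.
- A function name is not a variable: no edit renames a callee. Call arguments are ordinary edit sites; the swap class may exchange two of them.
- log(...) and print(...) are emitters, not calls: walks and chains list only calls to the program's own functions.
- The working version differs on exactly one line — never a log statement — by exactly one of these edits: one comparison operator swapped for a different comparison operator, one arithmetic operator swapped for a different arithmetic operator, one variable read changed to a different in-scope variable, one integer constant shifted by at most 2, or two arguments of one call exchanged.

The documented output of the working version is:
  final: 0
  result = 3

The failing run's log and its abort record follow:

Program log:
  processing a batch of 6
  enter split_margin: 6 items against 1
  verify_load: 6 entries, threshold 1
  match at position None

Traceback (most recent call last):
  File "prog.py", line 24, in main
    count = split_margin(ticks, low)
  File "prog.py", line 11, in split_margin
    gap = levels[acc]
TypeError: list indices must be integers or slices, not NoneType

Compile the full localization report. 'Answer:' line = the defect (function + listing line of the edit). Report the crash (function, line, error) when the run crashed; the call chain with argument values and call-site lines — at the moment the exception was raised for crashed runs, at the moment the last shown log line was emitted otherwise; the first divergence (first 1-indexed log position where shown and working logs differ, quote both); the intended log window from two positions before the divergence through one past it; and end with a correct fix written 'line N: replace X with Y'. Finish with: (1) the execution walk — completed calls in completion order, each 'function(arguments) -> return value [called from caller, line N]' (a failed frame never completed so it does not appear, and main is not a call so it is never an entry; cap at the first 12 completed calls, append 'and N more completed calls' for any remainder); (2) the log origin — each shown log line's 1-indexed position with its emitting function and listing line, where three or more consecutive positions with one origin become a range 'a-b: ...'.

Answer: the defect is in verify_load at line 4.
Key observation: The log first diverges at position 4: the faulty run prints 'match at position None' where the working version prints 'match at position 5'.
Crash: split_margin, line 11, TypeError.
Call chain: main -> split_margin([12, 11, 7, 2, 11, 1], 1) (called at line 24).
First divergence: at position 4 the run shows 'match at position None' where the working version logs 'match at position 5'.
Intended log window:
  2: enter split_margin: 6 items against 1
  3: verify_load: 6 entries, threshold 1
  4: match at position 5
  5: checkpoint: 3
Execution walk:
  verify_load([12, 11, 7, 2, 11, 1], 1) -> None  [called from split_margin, line 9]
Log line origins:
  1: logged in main at line 23
  2: logged in split_margin at line 8
  3: logged in verify_load at line 2
  4: logged in split_margin at line 10
A correct fix: line 4: replace `cells[step] == step` with `cells[step] == span`.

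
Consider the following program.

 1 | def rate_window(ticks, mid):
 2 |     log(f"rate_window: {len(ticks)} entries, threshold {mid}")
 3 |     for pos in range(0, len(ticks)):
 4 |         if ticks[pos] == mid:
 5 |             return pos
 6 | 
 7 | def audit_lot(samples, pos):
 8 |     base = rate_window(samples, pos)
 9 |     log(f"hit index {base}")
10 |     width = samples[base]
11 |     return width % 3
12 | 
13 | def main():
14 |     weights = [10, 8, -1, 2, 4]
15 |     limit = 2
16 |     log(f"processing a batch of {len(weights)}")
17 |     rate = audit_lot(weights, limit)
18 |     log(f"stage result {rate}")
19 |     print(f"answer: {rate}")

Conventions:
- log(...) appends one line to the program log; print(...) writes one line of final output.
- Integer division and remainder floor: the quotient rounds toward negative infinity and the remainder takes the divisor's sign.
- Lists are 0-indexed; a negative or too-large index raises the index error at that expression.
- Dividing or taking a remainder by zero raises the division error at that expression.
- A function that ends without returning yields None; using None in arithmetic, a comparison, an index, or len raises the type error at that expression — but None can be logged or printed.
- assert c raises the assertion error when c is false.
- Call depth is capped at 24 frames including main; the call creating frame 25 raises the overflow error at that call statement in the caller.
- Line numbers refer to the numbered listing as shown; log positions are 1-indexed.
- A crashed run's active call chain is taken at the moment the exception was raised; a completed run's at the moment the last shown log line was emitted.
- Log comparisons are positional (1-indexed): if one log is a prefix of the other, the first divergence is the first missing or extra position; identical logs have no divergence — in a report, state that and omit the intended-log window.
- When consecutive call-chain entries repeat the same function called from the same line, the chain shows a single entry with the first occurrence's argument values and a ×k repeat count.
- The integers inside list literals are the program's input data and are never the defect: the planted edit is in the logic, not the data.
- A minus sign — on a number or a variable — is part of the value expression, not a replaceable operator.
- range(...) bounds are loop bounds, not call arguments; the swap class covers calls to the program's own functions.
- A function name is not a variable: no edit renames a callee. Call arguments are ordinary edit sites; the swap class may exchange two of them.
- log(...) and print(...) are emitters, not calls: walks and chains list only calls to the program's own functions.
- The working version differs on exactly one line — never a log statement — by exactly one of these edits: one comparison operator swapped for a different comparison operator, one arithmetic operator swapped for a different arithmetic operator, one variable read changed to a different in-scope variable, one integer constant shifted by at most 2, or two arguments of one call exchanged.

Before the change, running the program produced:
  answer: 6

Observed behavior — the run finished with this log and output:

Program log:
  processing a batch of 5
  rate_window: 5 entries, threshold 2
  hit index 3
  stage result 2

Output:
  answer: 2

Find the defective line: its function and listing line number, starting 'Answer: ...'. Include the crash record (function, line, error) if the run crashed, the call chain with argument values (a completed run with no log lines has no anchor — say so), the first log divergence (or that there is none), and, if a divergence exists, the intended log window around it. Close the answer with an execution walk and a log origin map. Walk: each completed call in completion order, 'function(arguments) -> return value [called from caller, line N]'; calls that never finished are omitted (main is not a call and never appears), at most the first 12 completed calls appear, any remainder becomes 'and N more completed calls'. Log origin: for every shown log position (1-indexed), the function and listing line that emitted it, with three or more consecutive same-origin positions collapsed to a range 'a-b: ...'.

Answer: the defect is in audit_lot at line 11.
Key fact: Everything matches until log position 4, which reads 'stage result 2' in place of 'stage result 6'.
Call chain: main.
First divergence: position 4 — the shown line 'stage result 2' should read 'stage result 6'.
Intended log window:
  2: rate_window: 5 entries, threshold 2
  3: hit index 3
  4: stage result 6
Execution walk:
  rate_window([10, 8, -1, 2, 4], 2) -> 3  [called from audit_lot, line 8]
  audit_lot([10, 8, -1, 2, 4], 2) -> 2  [called from main, line 17]
Origin of each log line:
  1: logged in main at line 16
  2: logged in rate_window at line 2
  3: logged in audit_lot at line 9
  4: logged in main at line 18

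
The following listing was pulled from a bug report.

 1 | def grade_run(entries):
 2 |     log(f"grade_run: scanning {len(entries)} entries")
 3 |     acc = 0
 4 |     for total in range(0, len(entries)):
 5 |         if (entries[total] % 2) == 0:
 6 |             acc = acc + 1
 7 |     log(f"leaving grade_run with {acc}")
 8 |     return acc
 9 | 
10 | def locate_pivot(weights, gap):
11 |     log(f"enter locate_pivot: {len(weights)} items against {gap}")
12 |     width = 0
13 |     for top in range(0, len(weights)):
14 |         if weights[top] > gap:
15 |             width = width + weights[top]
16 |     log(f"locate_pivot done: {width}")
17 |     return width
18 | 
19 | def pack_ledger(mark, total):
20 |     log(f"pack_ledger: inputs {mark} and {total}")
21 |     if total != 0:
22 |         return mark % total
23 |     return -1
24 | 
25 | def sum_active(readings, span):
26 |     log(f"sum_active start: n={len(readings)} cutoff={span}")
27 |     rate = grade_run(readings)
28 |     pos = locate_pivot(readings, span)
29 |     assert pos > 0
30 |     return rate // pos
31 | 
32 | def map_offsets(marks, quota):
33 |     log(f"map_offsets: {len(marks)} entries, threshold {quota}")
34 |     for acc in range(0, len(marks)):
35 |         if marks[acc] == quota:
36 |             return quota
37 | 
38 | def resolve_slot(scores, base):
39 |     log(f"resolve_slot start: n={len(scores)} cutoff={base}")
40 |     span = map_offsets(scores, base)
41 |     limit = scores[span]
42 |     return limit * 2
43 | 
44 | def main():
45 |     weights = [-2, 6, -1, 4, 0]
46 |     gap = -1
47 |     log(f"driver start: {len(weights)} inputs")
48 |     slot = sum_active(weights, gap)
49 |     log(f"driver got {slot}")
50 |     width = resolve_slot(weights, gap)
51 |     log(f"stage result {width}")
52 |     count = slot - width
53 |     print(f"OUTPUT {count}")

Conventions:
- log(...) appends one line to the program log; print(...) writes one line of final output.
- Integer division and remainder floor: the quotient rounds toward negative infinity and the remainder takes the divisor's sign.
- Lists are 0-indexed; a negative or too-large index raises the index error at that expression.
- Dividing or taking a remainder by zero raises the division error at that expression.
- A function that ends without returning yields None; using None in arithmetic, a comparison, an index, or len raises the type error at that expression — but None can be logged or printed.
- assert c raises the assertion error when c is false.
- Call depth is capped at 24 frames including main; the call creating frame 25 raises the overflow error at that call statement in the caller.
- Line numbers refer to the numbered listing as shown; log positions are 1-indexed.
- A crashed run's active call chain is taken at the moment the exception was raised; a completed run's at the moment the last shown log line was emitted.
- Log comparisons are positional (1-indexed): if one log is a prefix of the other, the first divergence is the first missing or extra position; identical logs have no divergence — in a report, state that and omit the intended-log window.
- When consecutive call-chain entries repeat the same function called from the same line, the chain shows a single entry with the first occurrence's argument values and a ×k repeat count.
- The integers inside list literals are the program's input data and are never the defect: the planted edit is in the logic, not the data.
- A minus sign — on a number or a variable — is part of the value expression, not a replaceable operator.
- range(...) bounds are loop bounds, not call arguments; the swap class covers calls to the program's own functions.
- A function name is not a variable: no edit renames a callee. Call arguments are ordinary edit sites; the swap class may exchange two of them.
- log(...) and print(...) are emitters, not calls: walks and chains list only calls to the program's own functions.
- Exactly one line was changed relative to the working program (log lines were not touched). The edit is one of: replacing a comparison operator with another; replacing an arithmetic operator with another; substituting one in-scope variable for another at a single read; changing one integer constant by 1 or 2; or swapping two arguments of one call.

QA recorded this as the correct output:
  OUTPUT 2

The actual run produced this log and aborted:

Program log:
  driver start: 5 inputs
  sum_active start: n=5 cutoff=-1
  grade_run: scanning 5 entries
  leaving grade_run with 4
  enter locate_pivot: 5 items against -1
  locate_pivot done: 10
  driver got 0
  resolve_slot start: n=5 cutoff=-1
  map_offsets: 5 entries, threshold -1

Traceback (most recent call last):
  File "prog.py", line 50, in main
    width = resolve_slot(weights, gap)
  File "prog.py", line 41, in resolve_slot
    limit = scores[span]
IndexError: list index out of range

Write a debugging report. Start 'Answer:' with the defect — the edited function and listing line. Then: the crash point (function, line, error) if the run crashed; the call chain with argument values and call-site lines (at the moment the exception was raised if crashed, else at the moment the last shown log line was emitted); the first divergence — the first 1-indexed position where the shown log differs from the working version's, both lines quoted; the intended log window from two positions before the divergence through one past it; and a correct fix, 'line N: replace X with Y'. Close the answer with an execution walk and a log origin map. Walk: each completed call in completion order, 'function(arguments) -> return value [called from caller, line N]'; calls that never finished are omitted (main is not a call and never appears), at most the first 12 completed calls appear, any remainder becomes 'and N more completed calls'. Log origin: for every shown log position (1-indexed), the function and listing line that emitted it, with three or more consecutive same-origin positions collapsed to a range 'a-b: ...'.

Answer: the defect is in map_offsets at line 36.
Core observation: The shown log is a 9-line prefix of the intended one, whose next entry is 'stage result -2'.
Crash: resolve_slot, line 41, IndexError.
Call chain: main -> resolve_slot([-2, 6, -1, 4, 0], -1) (called at line 50).
First divergence: position 10 — the faulty run's log ends after 9 lines; the working version continues with 'stage result -2'.
Intended log window:
  8: resolve_slot start: n=5 cutoff=-1
  9: map_offsets: 5 entries, threshold -1
  10: stage result -2
Execution walk:
  grade_run([-2, 6, -1, 4, 0]) -> 4  [called from sum_active, line 27]
  locate_pivot([-2, 6, -1, 4, 0], -1) -> 10  [called from sum_active, line 28]
  sum_active([-2, 6, -1, 4, 0], -1) -> 0  [called from main, line 48]
  map_offsets([-2, 6, -1, 4, 0], -1) -> -1  [called from resolve_slot, line 40]
Log origin:
  1: logged in main at line 47
  2: logged in sum_active at line 26
  3: logged in grade_run at line 2
  4: logged in grade_run at line 7
  5: logged in locate_pivot at line 11
  6: logged in locate_pivot at line 16
  7: logged in main at line 49
  8: logged in resolve_slot at line 39
  9: logged in map_offsets at line 33
A correct fix: line 36: replace `quota` with `acc`.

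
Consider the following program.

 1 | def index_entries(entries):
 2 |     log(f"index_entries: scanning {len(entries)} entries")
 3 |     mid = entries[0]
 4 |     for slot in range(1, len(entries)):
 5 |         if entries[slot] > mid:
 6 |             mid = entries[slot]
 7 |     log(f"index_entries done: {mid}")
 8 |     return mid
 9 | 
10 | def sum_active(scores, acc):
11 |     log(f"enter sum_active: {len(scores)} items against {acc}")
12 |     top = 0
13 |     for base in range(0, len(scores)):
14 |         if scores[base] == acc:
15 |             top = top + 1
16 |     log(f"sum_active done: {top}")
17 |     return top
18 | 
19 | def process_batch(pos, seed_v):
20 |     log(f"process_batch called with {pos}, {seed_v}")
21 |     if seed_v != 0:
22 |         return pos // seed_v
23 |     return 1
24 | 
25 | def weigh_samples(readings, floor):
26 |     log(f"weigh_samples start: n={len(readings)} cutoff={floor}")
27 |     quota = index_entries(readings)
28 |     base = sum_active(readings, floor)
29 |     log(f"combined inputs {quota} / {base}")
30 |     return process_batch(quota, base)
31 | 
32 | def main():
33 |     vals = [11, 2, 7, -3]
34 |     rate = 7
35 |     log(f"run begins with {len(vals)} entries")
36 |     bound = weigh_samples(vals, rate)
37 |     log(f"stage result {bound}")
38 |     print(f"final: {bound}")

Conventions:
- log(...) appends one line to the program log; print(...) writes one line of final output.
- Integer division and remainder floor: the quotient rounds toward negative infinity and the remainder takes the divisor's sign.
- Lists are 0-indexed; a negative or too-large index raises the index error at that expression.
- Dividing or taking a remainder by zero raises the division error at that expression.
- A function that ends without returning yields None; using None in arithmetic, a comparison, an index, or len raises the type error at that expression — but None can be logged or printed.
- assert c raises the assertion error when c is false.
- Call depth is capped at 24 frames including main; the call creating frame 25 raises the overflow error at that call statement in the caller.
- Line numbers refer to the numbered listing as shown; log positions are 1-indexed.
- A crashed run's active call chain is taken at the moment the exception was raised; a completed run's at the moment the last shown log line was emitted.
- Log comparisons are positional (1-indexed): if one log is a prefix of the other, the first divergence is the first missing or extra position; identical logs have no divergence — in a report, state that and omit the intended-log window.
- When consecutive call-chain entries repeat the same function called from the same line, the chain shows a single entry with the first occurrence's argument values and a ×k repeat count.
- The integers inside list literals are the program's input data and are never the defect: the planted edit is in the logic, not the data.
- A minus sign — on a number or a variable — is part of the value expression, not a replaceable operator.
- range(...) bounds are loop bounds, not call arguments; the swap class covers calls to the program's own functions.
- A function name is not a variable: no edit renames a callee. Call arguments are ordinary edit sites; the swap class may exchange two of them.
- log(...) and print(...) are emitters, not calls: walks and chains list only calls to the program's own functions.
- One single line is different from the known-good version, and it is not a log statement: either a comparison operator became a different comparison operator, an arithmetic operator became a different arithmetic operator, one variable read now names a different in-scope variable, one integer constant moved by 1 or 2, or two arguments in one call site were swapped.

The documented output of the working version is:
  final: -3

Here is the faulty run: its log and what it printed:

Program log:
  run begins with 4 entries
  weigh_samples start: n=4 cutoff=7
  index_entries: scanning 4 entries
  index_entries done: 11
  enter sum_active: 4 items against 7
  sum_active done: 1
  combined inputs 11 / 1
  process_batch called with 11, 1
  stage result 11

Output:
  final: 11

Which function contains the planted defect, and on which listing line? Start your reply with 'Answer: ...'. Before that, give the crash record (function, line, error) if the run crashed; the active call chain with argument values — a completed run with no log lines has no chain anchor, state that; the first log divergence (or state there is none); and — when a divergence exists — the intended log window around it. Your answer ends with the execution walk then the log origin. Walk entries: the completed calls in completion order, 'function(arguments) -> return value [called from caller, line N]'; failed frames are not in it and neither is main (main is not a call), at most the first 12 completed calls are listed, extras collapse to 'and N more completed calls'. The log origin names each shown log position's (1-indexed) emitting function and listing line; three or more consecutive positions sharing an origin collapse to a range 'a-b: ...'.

Answer: the defect is in index_entries at line 5.
Key fact: Position 4 is the first bad log line: 'index_entries done: 11' should read 'index_entries done: -3'.
Call chain: main.
First divergence: at position 4 the run shows 'index_entries done: 11' where the working version logs 'index_entries done: -3'.
Intended log window:
  2: weigh_samples start: n=4 cutoff=7
  3: index_entries: scanning 4 entries
  4: index_entries done: -3
  5: enter sum_active: 4 items against 7
Execution walk:
  index_entries([11, 2, 7, -3]) -> 11  [called from weigh_samples, line 27]
  sum_active([11, 2, 7, -3], 7) -> 1  [called from weigh_samples, line 28]
  process_batch(11, 1) -> 11  [called from weigh_samples, line 30]
  weigh_samples([11, 2, 7, -3], 7) -> 11  [called from main, line 36]
Origin of each log line:
  1: logged in main at line 35
  2: logged in weigh_samples at line 26
  3: logged in index_entries at line 2
  4: logged in index_entries at line 7
  5: logged in sum_active at line 11
  6: logged in sum_active at line 16
  7: logged in weigh_samples at line 29
  8: logged in process_batch at line 20
  9: logged in main at line 37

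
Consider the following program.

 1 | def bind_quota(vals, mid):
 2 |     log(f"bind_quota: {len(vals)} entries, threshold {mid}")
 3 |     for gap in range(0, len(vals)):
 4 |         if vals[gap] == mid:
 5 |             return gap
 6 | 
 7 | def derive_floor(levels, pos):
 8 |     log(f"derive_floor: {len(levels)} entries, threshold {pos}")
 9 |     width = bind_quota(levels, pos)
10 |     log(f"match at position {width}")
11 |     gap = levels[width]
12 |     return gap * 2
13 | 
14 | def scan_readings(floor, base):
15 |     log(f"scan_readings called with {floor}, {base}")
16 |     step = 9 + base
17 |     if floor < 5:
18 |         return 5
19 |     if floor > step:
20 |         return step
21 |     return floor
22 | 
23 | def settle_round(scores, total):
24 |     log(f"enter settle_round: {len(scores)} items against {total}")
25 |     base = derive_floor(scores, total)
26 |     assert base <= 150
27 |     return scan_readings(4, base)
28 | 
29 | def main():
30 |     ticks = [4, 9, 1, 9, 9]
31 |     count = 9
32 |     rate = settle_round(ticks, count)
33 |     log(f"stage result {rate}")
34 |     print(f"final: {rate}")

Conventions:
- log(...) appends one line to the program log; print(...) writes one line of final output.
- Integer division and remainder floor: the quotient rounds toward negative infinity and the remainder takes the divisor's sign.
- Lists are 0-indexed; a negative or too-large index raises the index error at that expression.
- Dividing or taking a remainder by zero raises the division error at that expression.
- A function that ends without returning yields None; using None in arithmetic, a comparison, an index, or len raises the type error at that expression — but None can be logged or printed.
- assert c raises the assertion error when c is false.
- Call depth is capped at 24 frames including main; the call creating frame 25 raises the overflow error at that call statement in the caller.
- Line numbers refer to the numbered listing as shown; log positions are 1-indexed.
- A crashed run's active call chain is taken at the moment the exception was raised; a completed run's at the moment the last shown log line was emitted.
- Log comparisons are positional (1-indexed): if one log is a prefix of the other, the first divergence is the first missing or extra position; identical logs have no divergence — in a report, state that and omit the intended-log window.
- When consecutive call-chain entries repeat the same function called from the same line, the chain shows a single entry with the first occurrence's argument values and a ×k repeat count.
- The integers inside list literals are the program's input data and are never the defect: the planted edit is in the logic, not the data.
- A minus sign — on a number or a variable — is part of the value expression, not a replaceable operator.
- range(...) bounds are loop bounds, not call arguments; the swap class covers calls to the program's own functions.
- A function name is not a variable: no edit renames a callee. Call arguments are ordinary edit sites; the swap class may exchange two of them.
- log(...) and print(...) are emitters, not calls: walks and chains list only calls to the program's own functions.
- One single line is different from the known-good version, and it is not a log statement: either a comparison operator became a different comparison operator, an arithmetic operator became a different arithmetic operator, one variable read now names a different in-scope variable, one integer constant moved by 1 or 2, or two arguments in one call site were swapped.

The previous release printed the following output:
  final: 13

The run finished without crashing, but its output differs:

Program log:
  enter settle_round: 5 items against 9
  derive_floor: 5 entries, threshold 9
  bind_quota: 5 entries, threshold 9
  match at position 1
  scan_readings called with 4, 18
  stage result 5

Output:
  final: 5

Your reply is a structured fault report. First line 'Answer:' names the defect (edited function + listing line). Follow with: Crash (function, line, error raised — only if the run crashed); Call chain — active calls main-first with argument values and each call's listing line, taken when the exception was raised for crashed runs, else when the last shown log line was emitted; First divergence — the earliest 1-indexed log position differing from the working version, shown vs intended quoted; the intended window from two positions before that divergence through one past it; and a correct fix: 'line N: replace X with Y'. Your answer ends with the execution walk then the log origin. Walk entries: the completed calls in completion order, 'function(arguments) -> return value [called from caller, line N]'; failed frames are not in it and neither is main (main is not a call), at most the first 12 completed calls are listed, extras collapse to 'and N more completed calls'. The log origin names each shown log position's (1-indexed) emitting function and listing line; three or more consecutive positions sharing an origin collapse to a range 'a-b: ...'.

Answer: the defect is in settle_round at line 27.
Key fact: Everything matches until log position 5, which reads 'scan_readings called with 4, 18' in place of 'scan_readings called with 18, 4'.
Call chain: main.
First divergence: at position 5 the run shows 'scan_readings called with 4, 18' where the working version logs 'scan_readings called with 18, 4'.
Intended log window:
  3: bind_quota: 5 entries, threshold 9
  4: match at position 1
  5: scan_readings called with 18, 4
  6: stage result 13
Execution walk:
  bind_quota([4, 9, 1, 9, 9], 9) -> 1  [called from derive_floor, line 9]
  derive_floor([4, 9, 1, 9, 9], 9) -> 18  [called from settle_round, line 25]
  scan_readings(4, 18) -> 5  [called from settle_round, line 27]
  settle_round([4, 9, 1, 9, 9], 9) -> 5  [called from main, line 32]
Log origins:
  1: logged in settle_round at line 24
  2: logged in derive_floor at line 8
  3: logged in bind_quota at line 2
  4: logged in derive_floor at line 10
  5: logged in scan_readings at line 15
  6: logged in main at line 33
A correct fix: line 27: replace `scan_readings(4, base)` with `scan_readings(base, 4)`.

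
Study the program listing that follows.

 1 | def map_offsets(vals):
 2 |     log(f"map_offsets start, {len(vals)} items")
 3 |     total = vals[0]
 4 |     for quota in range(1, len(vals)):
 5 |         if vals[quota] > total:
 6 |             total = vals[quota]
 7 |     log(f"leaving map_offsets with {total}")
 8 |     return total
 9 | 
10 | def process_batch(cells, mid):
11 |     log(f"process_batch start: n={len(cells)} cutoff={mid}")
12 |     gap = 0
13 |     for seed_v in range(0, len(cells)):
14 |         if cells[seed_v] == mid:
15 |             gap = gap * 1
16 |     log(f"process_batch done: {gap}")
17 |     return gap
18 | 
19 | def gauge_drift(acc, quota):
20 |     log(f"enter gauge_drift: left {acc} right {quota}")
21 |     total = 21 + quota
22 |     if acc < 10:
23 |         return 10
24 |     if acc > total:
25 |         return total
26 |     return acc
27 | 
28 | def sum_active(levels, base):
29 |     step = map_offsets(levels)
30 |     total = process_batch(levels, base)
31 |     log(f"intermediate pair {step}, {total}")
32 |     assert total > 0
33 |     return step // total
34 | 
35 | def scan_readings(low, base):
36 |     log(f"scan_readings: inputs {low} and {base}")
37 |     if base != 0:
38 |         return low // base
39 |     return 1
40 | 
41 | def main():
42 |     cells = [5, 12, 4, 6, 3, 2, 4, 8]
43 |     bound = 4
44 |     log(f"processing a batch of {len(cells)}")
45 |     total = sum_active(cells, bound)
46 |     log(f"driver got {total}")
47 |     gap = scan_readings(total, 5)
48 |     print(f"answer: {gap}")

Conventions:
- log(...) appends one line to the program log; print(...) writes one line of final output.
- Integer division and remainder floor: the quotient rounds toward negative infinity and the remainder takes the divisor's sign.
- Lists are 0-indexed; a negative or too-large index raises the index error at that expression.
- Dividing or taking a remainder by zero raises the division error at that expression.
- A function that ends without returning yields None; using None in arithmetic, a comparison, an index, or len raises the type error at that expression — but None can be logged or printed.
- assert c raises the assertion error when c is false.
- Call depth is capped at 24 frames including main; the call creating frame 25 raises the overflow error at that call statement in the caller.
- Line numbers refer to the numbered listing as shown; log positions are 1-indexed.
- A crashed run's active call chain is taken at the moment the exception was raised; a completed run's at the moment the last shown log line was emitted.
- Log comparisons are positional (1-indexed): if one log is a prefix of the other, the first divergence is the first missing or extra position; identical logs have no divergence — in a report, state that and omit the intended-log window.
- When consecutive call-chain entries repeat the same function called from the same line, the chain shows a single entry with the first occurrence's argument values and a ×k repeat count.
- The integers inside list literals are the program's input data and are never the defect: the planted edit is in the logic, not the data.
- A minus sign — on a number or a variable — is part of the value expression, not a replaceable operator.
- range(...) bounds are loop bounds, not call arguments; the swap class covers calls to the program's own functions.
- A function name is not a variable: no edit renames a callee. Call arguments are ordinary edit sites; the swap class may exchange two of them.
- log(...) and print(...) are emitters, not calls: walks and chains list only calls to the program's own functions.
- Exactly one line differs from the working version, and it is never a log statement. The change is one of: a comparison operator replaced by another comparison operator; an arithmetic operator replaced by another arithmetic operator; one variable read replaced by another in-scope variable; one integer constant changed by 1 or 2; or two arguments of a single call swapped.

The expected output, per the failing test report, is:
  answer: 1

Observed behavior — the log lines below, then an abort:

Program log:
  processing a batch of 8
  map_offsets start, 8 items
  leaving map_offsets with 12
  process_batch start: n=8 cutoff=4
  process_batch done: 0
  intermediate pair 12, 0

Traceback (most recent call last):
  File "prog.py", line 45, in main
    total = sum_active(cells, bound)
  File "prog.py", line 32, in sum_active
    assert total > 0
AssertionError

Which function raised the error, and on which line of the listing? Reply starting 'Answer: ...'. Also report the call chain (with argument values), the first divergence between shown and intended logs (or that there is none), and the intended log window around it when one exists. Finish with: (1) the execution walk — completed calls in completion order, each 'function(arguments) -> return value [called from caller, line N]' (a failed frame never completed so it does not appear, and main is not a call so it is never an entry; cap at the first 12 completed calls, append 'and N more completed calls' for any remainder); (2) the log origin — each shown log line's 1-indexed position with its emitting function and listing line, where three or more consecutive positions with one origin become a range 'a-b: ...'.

Answer: the error was raised in sum_active, line 32.
The tell: At log position 5 the runs split — shown 'process_batch done: 0', but the working version logs 'process_batch done: 2'.
Call chain: main -> sum_active([5, 12, 4, 6, 3, 2, 4, 8], 4) (called at line 45).
First divergence: at position 5 the run shows 'process_batch done: 0' where the working version logs 'process_batch done: 2'.
Intended log window:
  3: leaving map_offsets with 12
  4: process_batch start: n=8 cutoff=4
  5: process_batch done: 2
  6: intermediate pair 12, 2
Execution walk:
  map_offsets([5, 12, 4, 6, 3, 2, 4, 8]) -> 12  [called from sum_active, line 29]
  process_batch([5, 12, 4, 6, 3, 2, 4, 8], 4) -> 0  [called from sum_active, line 30]
Log line origins:
  1: emitted by main (line 44)
  2: emitted by map_offsets (line 2)
  3: emitted by map_offsets (line 7)
  4: emitted by process_batch (line 11)
  5: emitted by process_batch (line 16)
  6: emitted by sum_active (line 31)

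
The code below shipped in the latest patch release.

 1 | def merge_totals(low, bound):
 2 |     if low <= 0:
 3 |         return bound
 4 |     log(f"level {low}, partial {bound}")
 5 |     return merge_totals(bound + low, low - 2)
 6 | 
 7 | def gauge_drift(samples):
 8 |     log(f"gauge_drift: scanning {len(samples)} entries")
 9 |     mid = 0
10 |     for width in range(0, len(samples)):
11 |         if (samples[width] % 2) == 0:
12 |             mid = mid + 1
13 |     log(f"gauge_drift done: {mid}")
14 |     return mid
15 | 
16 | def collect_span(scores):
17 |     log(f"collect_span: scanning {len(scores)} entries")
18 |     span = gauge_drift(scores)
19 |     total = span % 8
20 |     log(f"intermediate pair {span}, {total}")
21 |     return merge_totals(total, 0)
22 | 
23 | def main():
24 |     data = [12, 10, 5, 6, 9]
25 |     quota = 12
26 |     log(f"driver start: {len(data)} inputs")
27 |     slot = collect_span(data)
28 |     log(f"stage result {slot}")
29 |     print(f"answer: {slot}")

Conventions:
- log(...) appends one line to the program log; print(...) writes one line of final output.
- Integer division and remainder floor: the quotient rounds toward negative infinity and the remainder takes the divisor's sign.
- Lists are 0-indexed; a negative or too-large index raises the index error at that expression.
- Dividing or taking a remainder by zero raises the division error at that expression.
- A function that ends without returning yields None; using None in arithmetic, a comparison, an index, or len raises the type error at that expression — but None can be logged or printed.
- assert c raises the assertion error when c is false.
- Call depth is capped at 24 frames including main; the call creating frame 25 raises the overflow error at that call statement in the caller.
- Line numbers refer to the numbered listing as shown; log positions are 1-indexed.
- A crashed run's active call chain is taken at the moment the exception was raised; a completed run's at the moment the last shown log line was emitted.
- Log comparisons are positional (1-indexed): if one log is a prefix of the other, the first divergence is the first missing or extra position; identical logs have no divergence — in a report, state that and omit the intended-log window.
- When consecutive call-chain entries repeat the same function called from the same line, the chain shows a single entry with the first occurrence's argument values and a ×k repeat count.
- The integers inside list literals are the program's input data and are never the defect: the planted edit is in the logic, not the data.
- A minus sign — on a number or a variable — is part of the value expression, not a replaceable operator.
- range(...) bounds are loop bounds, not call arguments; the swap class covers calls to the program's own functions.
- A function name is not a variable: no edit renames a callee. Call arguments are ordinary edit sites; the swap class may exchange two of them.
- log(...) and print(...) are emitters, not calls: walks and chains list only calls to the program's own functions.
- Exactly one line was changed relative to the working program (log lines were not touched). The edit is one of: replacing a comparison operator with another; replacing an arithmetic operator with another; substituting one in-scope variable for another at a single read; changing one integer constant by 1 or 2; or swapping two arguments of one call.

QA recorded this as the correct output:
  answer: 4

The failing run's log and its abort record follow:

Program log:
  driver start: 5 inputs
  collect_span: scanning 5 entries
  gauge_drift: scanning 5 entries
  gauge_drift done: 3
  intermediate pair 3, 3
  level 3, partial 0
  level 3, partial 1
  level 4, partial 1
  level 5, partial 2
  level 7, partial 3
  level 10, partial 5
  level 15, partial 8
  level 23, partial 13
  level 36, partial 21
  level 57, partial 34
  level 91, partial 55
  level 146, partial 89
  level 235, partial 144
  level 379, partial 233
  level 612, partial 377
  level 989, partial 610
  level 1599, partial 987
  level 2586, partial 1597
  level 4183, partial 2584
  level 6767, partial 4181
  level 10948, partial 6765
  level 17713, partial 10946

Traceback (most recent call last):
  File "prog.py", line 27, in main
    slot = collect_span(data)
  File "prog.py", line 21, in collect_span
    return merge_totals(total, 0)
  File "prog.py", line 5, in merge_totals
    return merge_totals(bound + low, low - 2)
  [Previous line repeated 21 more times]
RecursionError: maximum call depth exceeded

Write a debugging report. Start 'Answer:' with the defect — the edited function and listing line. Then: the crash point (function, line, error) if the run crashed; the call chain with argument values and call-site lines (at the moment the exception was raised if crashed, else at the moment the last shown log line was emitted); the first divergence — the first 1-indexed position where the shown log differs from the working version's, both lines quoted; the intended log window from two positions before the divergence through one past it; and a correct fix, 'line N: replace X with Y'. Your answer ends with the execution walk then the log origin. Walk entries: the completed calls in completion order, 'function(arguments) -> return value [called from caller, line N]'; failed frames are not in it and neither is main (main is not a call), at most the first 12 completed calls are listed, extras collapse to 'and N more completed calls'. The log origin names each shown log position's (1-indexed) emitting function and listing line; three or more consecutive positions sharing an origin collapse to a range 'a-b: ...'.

Answer: the defect is in merge_totals at line 5.
Key fact: The earliest visible damage is log position 7 — 'level 3, partial 1' rather than the intended 'level 1, partial 3'.
Crash: merge_totals, line 5, RecursionError.
Call chain: main -> collect_span([12, 10, 5, 6, 9]) (called at line 27) -> merge_totals(3, 0) (called at line 21) -> merge_totals(3, 1) (called at line 5) ×21.
First divergence: position 7; shown 'level 3, partial 1' vs intended 'level 1, partial 3'.
Intended log window:
  5: intermediate pair 3, 3
  6: level 3, partial 0
  7: level 1, partial 3
  8: stage result 4
Execution walk:
  gauge_drift([12, 10, 5, 6, 9]) -> 3  [called from collect_span, line 18]
Log origins:
  1: emitted by main (line 26)
  2: emitted by collect_span (line 17)
  3: emitted by gauge_drift (line 8)
  4: emitted by gauge_drift (line 13)
  5: emitted by collect_span (line 20)
  6-27: emitted by merge_totals (line 4)
A correct fix: line 5: replace `merge_totals(bound + low, low - 2)` with `merge_totals(low - 2, bound + low)`.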